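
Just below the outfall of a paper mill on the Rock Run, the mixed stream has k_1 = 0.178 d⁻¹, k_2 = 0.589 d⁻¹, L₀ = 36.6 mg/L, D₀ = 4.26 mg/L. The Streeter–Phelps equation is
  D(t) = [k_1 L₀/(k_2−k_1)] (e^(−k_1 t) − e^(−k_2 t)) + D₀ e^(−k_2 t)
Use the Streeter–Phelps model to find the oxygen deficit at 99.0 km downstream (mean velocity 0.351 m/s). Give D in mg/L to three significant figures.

Travel time t = x/v = 99.0 km / (0.351 m/s) = 99000 m / 0.351 m/s = 282100 s = 3.264 d.
k_1 L₀/(k_2−k_1) = 0.178×36.6/(0.589−0.178) = 6.515/0.4110 = 15.85 mg/L.
e^(−k_1 t) = e^(−0.178×3.264) = 0.5593; e^(−k_2 t) = e^(−0.589×3.264) = 0.1462.
D = 15.85 × (0.5593 − 0.1462) + 4.26 × 0.1462 = 6.548 + 0.6228 = 7.171 mg/L.

D ≈ 7.17 mg/L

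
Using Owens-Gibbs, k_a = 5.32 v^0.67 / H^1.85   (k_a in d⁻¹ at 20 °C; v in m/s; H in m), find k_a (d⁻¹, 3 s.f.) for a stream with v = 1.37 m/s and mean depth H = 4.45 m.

k_a = 5.32 × 1.37^0.67 / 4.45^1.85 = 5.32 × 1.235 / 15.83 = 0.4150 d⁻¹.

k_a ≈ 0.415 d⁻¹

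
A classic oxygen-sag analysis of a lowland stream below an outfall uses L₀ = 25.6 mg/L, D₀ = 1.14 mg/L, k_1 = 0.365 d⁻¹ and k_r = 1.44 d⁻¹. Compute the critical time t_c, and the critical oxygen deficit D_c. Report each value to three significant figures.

t_c ≈ 1.15 d; D_c ≈ 4.27 mg/L

t_c = [1/(k_r−k_1)] ln[(k_r/k_1)(1 − D₀(k_r−k_1)/(k_1 L₀))]
= [1/(1.44−0.365)] ln[(1.44/0.365)(1 − 1.14×1.075/(0.365×25.6))]
= (1/1.075) ln[3.945 × 0.8688] = 0.9302 × ln(3.428) = 0.9302 × 1.232 = 1.146 d.
D_c = (k_1/k_r) L₀ e^(−k_1 t_c) = (0.365/1.44) × 25.6 × e^(−0.365×1.146) = 0.2535 × 25.6 × 0.6582 = 4.271 mg/L.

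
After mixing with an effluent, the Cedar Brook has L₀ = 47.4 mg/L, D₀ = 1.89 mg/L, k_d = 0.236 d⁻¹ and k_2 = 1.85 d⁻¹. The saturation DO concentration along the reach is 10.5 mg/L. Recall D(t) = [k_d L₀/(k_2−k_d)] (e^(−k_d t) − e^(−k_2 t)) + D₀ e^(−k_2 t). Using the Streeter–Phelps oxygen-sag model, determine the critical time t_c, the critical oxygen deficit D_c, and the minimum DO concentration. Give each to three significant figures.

t_c ≈ 1.08 d; D_c ≈ 4.69 mg/L; min DO ≈ 5.81 mg/L

At the critical point dD/dt = 0, so k_d L₀ e^(−k_d t) = k_2 D. Substituting D(t) from the Streeter–Phelps equation and solving for t gives
t_c = ln[(k_2/k_d)(1 − D₀(k_2−k_d)/(k_d L₀))] / (k_2−k_d).
Here k_2−k_d = 1.614 d⁻¹ and 1 − D₀(k_2−k_d)/(k_d L₀) = 1 − 1.89×1.614/(0.236×47.4) = 0.7273, so
t_c = ln(7.839 × 0.7273) / 1.614 = 1.741 / 1.614 = 1.079 d.
D_c = (k_d/k_2) L₀ e^(−k_d t_c) = (0.236/1.85) × 47.4 × e^(−0.236×1.079) = 0.1276 × 47.4 × 0.7753 = 4.688 mg/L.
Minimum DO = C_s − D_c = 10.5 − 4.688 = 5.812 mg/L.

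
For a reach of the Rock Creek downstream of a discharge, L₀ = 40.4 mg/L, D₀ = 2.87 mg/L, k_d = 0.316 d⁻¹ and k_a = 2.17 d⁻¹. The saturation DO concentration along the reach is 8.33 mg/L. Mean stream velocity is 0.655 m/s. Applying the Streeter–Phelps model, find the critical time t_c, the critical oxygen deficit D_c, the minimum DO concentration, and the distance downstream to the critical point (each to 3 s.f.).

t_c ≈ 0.748 d; D_c ≈ 4.64 mg/L; min DO ≈ 3.69 mg/L; x_c ≈ 42.4 km

t_c = [1/(k_a−k_d)] ln[(k_a/k_d)(1 − D₀(k_a−k_d)/(k_d L₀))]
= [1/(2.17−0.316)] ln[(2.17/0.316)(1 − 2.87×1.854/(0.316×40.4))]
= (1/1.854) ln[6.867 × 0.5832] = 0.5394 × ln(4.005) = 0.5394 × 1.388 = 0.7484 d.
D_c = (k_d/k_a) L₀ e^(−k_d t_c) = (0.316/2.17) × 40.4 × e^(−0.316×0.7484) = 0.1456 × 40.4 × 0.7894 = 4.644 mg/L.
Minimum DO = C_s − D_c = 8.33 − 4.644 = 3.686 mg/L.
x_c = v t_c = 0.655 m/s × 0.7484 d × 86400 s/d = 42350 m ≈ 42.4 km.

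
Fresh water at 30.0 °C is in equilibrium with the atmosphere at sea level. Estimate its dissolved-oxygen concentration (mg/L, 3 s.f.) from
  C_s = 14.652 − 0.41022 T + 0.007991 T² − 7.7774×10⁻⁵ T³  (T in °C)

C_s ≈ 7.44 mg/L

C_s = 14.652 − 0.41022×30.0 + 0.007991×30.0² − 7.7774×10⁻⁵×30.0³ = 7.437 mg/L.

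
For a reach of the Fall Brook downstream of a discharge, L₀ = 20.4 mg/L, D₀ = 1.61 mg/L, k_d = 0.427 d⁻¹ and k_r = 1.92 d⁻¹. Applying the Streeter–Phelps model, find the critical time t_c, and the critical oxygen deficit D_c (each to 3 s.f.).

t_c ≈ 0.791 d; D_c ≈ 3.24 mg/L

At the critical point dD/dt = 0, so k_d L₀ e^(−k_d t) = k_r D. Substituting D(t) from the Streeter–Phelps equation and solving for t gives
t_c = ln[(k_r/k_d)(1 − D₀(k_r−k_d)/(k_d L₀))] / (k_r−k_d).
Here k_r−k_d = 1.493 d⁻¹ and 1 − D₀(k_r−k_d)/(k_d L₀) = 1 − 1.61×1.493/(0.427×20.4) = 0.7241, so
t_c = ln(4.496 × 0.7241) / 1.493 = 1.180 / 1.493 = 0.7906 d.
L(t_c) = L₀ e^(−k_d t_c) = 20.4 × 0.7135 = 14.56 mg/L, and at the critical point k_r D_c = k_d L, so D_c = (0.427/1.92) × 14.56 = 3.237 mg/L.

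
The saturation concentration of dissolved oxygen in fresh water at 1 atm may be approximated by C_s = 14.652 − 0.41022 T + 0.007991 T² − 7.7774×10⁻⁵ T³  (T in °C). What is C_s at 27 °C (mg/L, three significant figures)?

C_s = 14.652 − 0.41022×27 + 0.007991×27² − 7.7774×10⁻⁵×27³ = 7.871 mg/L.

C_s ≈ 7.87 mg/L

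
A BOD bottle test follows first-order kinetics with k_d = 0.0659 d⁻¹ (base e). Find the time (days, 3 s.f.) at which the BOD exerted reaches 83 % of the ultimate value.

y/L₀ = 1 − e^(−k_d t) = 0.83 ⇒ e^(−k_d t) = 0.170
t = −ln(0.170) / 0.0659 = 1.772 / 0.0659 = 26.89 d.

t ≈ 26.9 d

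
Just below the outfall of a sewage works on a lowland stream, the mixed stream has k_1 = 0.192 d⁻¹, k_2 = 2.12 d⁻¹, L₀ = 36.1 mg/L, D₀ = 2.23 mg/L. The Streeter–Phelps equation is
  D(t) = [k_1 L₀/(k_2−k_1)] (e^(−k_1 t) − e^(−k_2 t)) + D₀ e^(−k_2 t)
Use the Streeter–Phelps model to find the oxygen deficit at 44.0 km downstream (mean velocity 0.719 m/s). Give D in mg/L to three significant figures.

Travel time t = x/v = 44.0 km / (0.719 m/s) = 44000 m / 0.719 m/s = 61200 s = 0.7083 d.
k_1 L₀/(k_2−k_1) = 0.192×36.1/(2.12−0.192) = 6.931/1.928 = 3.595 mg/L.
e^(−k_1 t) = e^(−0.192×0.7083) = 0.8729; e^(−k_2 t) = e^(−2.12×0.7083) = 0.2228.
D = 3.595 × (0.8729 − 0.2228) + 2.23 × 0.2228 = 2.337 + 0.4968 = 2.834 mg/L.

D ≈ 2.83 mg/L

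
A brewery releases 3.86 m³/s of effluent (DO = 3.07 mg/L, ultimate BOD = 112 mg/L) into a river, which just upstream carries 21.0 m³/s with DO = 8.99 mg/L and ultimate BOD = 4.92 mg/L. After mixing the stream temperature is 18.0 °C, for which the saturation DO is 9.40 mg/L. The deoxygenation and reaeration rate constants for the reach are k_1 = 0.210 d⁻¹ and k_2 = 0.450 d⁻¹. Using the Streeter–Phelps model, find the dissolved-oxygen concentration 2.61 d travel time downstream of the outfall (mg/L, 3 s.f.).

Mixed DO = (21.0×8.99 + 3.86×3.07)/(21.0+3.86) = 200.6/24.86 = 8.071 mg/L.
Mixed L₀ = (21.0×4.92 + 3.86×112)/(24.86) = 535.6/24.86 = 21.55 mg/L.
Initial deficit D₀ = C_s − DO₀ = 9.40 − 8.071 = 1.329 mg/L.
D(2.61) = [0.210×21.55/(0.450−0.210)](e^(−0.210×2.61) − e^(−0.450×2.61)) + 1.329 e^(−0.450×2.61)
= 18.85 × (0.5780 − 0.3090) + 1.329 × 0.3090 = 5.484 mg/L.
DO = 9.40 − 5.484 = 3.916 mg/L.

DO ≈ 3.92 mg/L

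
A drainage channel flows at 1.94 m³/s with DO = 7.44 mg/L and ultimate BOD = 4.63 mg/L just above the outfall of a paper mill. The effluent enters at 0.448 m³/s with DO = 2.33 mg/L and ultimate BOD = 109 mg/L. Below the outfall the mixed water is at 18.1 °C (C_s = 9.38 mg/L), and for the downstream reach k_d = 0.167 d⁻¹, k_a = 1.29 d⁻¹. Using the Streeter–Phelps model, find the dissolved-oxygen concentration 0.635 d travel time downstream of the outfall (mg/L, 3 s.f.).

DO ≈ 6.45 mg/L

Mixed DO = (1.94×7.44 + 0.448×2.33)/(1.94+0.448) = 15.48/2.388 = 6.481 mg/L.
Mixed L₀ = (1.94×4.63 + 0.448×109)/(2.388) = 57.81/2.388 = 24.21 mg/L.
Initial deficit D₀ = C_s − DO₀ = 9.38 − 6.481 = 2.899 mg/L.
D(0.635) = [0.167×24.21/(1.29−0.167)](e^(−0.167×0.635) − e^(−1.29×0.635)) + 2.899 e^(−1.29×0.635)
= 3.600 × (0.8994 − 0.4408) + 2.899 × 0.4408 = 2.929 mg/L.
DO = 9.38 − 2.929 = 6.451 mg/L.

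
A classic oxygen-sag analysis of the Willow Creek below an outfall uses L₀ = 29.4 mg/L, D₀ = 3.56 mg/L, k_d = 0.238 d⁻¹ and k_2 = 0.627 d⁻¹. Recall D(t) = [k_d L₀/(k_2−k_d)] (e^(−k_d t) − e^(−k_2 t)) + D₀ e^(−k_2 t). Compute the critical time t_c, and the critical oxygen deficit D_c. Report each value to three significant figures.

t_c ≈ 1.92 d; D_c ≈ 7.06 mg/L

At the critical point dD/dt = 0, so k_d L₀ e^(−k_d t) = k_2 D. Substituting D(t) from the Streeter–Phelps equation and solving for t gives
t_c = ln[(k_2/k_d)(1 − D₀(k_2−k_d)/(k_d L₀))] / (k_2−k_d).
Here k_2−k_d = 0.3890 d⁻¹ and 1 − D₀(k_2−k_d)/(k_d L₀) = 1 − 3.56×0.3890/(0.238×29.4) = 0.8021, so
t_c = ln(2.634 × 0.8021) / 0.3890 = 0.7481 / 0.3890 = 1.923 d.
D_c = (k_d/k_2) L₀ e^(−k_d t_c) = (0.238/0.627) × 29.4 × e^(−0.238×1.923) = 0.3796 × 29.4 × 0.6327 = 7.061 mg/L.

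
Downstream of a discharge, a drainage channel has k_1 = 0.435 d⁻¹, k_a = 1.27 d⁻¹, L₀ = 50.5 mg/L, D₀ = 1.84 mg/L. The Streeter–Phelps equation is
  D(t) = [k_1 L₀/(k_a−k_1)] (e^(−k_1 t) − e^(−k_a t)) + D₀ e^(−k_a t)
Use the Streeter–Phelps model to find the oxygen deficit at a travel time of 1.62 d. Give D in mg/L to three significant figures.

D ≈ 9.88 mg/L

k_1 L₀/(k_a−k_1) = 0.435×50.5/(1.27−0.435) = 21.97/0.8350 = 26.31 mg/L.
e^(−k_1 t) = e^(−0.435×1.620) = 0.4943; e^(−k_a t) = e^(−1.27×1.620) = 0.1278.
D = 26.31 × (0.4943 − 0.1278) + 1.84 × 0.1278 = 9.641 + 0.2351 = 9.876 mg/L.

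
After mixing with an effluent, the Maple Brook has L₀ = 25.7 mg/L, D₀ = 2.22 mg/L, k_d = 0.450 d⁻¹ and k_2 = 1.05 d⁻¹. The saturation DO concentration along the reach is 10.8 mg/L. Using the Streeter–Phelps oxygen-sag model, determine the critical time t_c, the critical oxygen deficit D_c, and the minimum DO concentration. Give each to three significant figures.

At the critical point dD/dt = 0, so k_d L₀ e^(−k_d t) = k_2 D. Substituting D(t) from the Streeter–Phelps equation and solving for t gives
t_c = ln[(k_2/k_d)(1 − D₀(k_2−k_d)/(k_d L₀))] / (k_2−k_d).
Here k_2−k_d = 0.6000 d⁻¹ and 1 − D₀(k_2−k_d)/(k_d L₀) = 1 − 2.22×0.6000/(0.450×25.7) = 0.8848, so
t_c = ln(2.333 × 0.8848) / 0.6000 = 0.7249 / 0.6000 = 1.208 d.
L(t_c) = L₀ e^(−k_d t_c) = 25.7 × 0.5806 = 14.92 mg/L, and at the critical point k_2 D_c = k_d L, so D_c = (0.450/1.05) × 14.92 = 6.395 mg/L.
Minimum DO = C_s − D_c = 10.8 − 6.395 = 4.405 mg/L.

t_c ≈ 1.21 d; D_c ≈ 6.39 mg/L; min DO ≈ 4.41 mg/L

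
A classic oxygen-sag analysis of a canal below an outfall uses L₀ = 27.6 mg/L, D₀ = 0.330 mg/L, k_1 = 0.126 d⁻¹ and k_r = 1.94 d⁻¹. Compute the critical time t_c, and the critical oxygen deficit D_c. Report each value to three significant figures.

t_c ≈ 1.40 d; D_c ≈ 1.50 mg/L

With k_r/k_1 = 15.40 and 1 − D₀(k_r−k_1)/(k_1 L₀) = 0.8279,
t_c = ln(15.40 × 0.8279) / (1.94 − 0.126) = ln(12.75) / 1.814 = 2.545/1.814 = 1.403 d.
L(t_c) = L₀ e^(−k_1 t_c) = 27.6 × 0.8380 = 23.13 mg/L, and at the critical point k_r D_c = k_1 L, so D_c = (0.126/1.94) × 23.13 = 1.502 mg/L.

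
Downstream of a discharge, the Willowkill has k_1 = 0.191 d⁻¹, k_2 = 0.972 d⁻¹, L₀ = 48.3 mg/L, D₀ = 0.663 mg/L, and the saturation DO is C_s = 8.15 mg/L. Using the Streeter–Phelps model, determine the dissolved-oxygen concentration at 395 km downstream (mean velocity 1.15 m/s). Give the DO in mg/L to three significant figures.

DO ≈ 2.86 mg/L

Travel time t = x/v = 395 km / (1.15 m/s) = 395000 m / 1.15 m/s = 343500 s = 3.975 d.
k_1 L₀/(k_2−k_1) = 0.191×48.3/(0.972−0.191) = 9.225/0.7810 = 11.81 mg/L.
e^(−k_1 t) = e^(−0.191×3.975) = 0.4680; e^(−k_2 t) = e^(−0.972×3.975) = 0.02098.
D = 11.81 × (0.4680 − 0.02098) + 0.663 × 0.02098 = 5.280 + 0.01391 = 5.294 mg/L.
DO = C_s − D = 8.15 − 5.294 = 2.856 mg/L.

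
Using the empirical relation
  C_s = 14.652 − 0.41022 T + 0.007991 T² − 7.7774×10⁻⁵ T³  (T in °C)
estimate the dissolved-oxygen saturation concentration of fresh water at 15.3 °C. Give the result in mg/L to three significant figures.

C_s = 14.652 − 0.41022×15.3 + 0.007991×15.3² − 7.7774×10⁻⁵×15.3³ = 9.968 mg/L.

C_s ≈ 9.97 mg/L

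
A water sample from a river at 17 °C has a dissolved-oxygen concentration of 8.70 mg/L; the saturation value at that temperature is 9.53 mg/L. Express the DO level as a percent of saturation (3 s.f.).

% saturation = C/C_s × 100 = 8.70/9.53 × 100 = 91.3 %.

91.3 % saturation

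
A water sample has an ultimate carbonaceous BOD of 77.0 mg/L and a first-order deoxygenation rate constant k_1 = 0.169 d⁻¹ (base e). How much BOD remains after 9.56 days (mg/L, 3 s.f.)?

L_t = L₀ e^(−k_1 t) = 77.0 × e^(−0.169×9.56) = 77.0 × 0.1988 = 15.30 mg/L.

L ≈ 15.3 mg/L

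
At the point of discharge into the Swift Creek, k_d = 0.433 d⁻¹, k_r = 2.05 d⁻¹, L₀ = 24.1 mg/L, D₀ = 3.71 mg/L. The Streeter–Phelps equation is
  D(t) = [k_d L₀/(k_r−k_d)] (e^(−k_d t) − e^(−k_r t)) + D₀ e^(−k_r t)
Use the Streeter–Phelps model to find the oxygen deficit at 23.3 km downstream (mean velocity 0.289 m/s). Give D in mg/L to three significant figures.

D ≈ 3.90 mg/L

Travel time t = x/v = 23.3 km / (0.289 m/s) = 23300 m / 0.289 m/s = 80620 s = 0.9331 d.
k_d L₀/(k_r−k_d) = 0.433×24.1/(2.05−0.433) = 10.44/1.617 = 6.453 mg/L.
e^(−k_d t) = e^(−0.433×0.9331) = 0.6676; e^(−k_r t) = e^(−2.05×0.9331) = 0.1476.
D = 6.453 × (0.6676 − 0.1476) + 3.71 × 0.1476 = 3.356 + 0.5478 = 3.903 mg/L.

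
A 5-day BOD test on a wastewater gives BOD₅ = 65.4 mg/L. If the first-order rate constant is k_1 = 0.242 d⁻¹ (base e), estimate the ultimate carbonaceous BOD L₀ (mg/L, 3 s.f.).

BOD₅ = L₀(1 − e^(−5k_1)) ⇒ L₀ = BOD₅ / (1 − e^(−5×0.242))
= 65.4 / (1 − 0.2982) = 65.4 / 0.7018 = 93.19 mg/L.

L₀ ≈ 93.2 mg/L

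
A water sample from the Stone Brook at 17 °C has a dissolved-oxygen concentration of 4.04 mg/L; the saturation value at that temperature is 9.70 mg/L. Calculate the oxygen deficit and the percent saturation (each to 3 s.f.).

D = C_s − C = 9.70 − 4.04 = 5.66 mg/L.
% saturation = 4.04/9.70 × 100 = 41.6 %.

D ≈ 5.66 mg/L; 41.6 % saturation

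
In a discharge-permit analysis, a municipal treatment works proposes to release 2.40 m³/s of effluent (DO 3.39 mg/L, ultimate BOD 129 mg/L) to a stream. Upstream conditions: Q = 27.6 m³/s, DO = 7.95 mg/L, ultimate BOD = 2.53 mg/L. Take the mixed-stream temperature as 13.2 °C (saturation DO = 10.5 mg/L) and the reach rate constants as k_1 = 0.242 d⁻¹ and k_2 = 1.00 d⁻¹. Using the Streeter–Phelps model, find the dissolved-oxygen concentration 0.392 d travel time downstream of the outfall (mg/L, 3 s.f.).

Mixed DO = (27.6×7.95 + 2.40×3.39)/(27.6+2.40) = 227.6/30.00 = 7.585 mg/L.
Mixed L₀ = (27.6×2.53 + 2.40×129)/(30.00) = 379.4/30.00 = 12.65 mg/L.
Initial deficit D₀ = C_s − DO₀ = 10.5 − 7.585 = 2.915 mg/L.
D(0.392) = [0.242×12.65/(1.00−0.242)](e^(−0.242×0.392) − e^(−1.00×0.392)) + 2.915 e^(−1.00×0.392)
= 4.038 × (0.9095 − 0.6757) + 2.915 × 0.6757 = 2.914 mg/L.
DO = 10.5 − 2.914 = 7.586 mg/L.

DO ≈ 7.59 mg/L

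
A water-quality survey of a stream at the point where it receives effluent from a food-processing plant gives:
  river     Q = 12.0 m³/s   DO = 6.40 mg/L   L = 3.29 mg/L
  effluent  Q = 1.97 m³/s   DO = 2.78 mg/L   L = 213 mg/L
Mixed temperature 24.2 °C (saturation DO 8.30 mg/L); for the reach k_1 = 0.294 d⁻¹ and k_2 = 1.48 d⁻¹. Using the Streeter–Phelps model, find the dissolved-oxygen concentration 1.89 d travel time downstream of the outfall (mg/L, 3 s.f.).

DO ≈ 3.98 mg/L

Mixed DO = (12.0×6.40 + 1.97×2.78)/(12.0+1.97) = 82.28/13.97 = 5.890 mg/L.
Mixed L₀ = (12.0×3.29 + 1.97×213)/(13.97) = 459.1/13.97 = 32.86 mg/L.
Initial deficit D₀ = C_s − DO₀ = 8.30 − 5.890 = 2.410 mg/L.
D(1.89) = [0.294×32.86/(1.48−0.294)](e^(−0.294×1.89) − e^(−1.48×1.89)) + 2.410 e^(−1.48×1.89)
= 8.146 × (0.5737 − 0.06098) + 2.410 × 0.06098 = 4.324 mg/L.
DO = 8.30 − 4.324 = 3.976 mg/L.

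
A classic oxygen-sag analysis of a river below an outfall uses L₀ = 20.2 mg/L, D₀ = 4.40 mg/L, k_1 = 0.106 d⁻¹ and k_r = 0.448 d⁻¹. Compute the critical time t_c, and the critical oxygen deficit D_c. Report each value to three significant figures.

t_c = [1/(k_r−k_1)] ln[(k_r/k_1)(1 − D₀(k_r−k_1)/(k_1 L₀))]
= [1/(0.448−0.106)] ln[(0.448/0.106)(1 − 4.40×0.3420/(0.106×20.2))]
= (1/0.3420) ln[4.226 × 0.2972] = 2.924 × ln(1.256) = 2.924 × 0.2281 = 0.6668 d.
L(t_c) = L₀ e^(−k_1 t_c) = 20.2 × 0.9318 = 18.82 mg/L, and at the critical point k_r D_c = k_1 L, so D_c = (0.106/0.448) × 18.82 = 4.453 mg/L.

t_c ≈ 0.667 d; D_c ≈ 4.45 mg/L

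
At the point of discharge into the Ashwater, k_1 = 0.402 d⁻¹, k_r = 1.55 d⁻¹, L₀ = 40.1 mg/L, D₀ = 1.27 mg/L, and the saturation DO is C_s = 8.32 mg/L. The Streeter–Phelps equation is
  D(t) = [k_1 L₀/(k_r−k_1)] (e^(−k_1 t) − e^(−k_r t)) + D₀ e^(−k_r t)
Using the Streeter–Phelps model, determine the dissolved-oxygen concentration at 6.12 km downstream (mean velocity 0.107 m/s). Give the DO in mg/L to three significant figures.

Travel time t = x/v = 6.12 km / (0.107 m/s) = 6120 m / 0.107 m/s = 57200 s = 0.6620 d.
k_1 L₀/(k_r−k_1) = 0.402×40.1/(1.55−0.402) = 16.12/1.148 = 14.04 mg/L.
e^(−k_1 t) = e^(−0.402×0.6620) = 0.7663; e^(−k_r t) = e^(−1.55×0.6620) = 0.3584.
D = 14.04 × (0.7663 − 0.3584) + 1.27 × 0.3584 = 5.728 + 0.4552 = 6.183 mg/L.
DO = C_s − D = 8.32 − 6.183 = 2.137 mg/L.

DO ≈ 2.14 mg/L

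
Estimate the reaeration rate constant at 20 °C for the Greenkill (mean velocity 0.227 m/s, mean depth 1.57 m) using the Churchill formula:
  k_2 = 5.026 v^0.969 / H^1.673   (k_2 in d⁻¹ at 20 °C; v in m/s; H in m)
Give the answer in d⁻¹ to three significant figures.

k_2 = 5.026 × 0.227^0.969 / 1.57^1.673 = 5.026 × 0.2377 / 2.127 = 0.5617 d⁻¹.

k_2 ≈ 0.562 d⁻¹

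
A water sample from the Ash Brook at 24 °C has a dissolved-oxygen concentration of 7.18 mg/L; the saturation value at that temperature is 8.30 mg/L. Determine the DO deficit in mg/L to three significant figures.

D ≈ 1.12 mg/L

D = C_s − C = 8.30 − 7.18 = 1.12 mg/L.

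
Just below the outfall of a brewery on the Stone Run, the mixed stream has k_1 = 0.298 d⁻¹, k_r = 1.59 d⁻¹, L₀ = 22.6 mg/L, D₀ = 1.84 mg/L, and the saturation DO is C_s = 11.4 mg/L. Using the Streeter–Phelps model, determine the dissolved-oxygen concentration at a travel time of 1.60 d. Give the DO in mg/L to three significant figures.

DO ≈ 8.43 mg/L

k_1 L₀/(k_r−k_1) = 0.298×22.6/(1.59−0.298) = 6.735/1.292 = 5.213 mg/L.
e^(−k_1 t) = e^(−0.298×1.600) = 0.6208; e^(−k_r t) = e^(−1.59×1.600) = 0.07855.
D = 5.213 × (0.6208 − 0.07855) + 1.84 × 0.07855 = 2.826 + 0.1445 = 2.971 mg/L.
DO = C_s − D = 11.4 − 2.971 = 8.429 mg/L.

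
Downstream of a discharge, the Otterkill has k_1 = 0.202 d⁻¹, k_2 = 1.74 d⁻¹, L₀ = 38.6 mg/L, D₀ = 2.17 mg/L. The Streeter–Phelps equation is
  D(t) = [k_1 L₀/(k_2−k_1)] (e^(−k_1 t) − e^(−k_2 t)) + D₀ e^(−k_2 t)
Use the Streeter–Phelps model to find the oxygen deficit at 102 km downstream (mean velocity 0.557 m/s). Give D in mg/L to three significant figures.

D ≈ 3.23 mg/L

Travel time t = x/v = 102 km / (0.557 m/s) = 102000 m / 0.557 m/s = 183100 s = 2.119 d.
k_1 L₀/(k_2−k_1) = 0.202×38.6/(1.74−0.202) = 7.797/1.538 = 5.070 mg/L.
e^(−k_1 t) = e^(−0.202×2.119) = 0.6517; e^(−k_2 t) = e^(−1.74×2.119) = 0.02502.
D = 5.070 × (0.6517 − 0.02502) + 2.17 × 0.02502 = 3.177 + 0.05430 = 3.231 mg/L.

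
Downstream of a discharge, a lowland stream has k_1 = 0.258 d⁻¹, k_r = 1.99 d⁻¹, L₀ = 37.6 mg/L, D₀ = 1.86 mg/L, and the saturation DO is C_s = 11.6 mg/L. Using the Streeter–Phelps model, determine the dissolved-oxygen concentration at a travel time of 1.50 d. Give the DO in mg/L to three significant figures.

DO ≈ 7.99 mg/L

k_1 L₀/(k_r−k_1) = 0.258×37.6/(1.99−0.258) = 9.701/1.732 = 5.601 mg/L.
e^(−k_1 t) = e^(−0.258×1.500) = 0.6791; e^(−k_r t) = e^(−1.99×1.500) = 0.05054.
D = 5.601 × (0.6791 − 0.05054) + 1.86 × 0.05054 = 3.520 + 0.09400 = 3.614 mg/L.
DO = C_s − D = 11.6 − 3.614 = 7.986 mg/L.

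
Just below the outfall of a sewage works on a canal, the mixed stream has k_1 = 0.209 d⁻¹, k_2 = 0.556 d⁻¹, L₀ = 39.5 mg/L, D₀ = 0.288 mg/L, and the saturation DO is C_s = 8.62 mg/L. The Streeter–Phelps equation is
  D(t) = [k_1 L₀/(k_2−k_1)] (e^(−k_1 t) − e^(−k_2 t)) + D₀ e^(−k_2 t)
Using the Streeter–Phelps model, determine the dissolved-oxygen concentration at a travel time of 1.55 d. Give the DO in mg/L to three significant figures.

k_1 L₀/(k_2−k_1) = 0.209×39.5/(0.556−0.209) = 8.255/0.3470 = 23.79 mg/L.
e^(−k_1 t) = e^(−0.209×1.550) = 0.7233; e^(−k_2 t) = e^(−0.556×1.550) = 0.4224.
D = 23.79 × (0.7233 − 0.4224) + 0.288 × 0.4224 = 7.158 + 0.1217 = 7.280 mg/L.
DO = C_s − D = 8.62 − 7.280 = 1.340 mg/L.

DO ≈ 1.34 mg/L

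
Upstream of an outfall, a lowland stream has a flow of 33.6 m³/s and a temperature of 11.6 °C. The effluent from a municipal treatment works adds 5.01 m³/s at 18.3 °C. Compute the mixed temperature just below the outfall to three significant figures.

12.5 °C

Flow-weighted mixing: C = (Q_r C_r + Q_w C_w)/(Q_r + Q_w)
= (33.6×11.6 + 5.01×18.3)/(33.6 + 5.01) = 481.4/38.61 = 12.47 °C.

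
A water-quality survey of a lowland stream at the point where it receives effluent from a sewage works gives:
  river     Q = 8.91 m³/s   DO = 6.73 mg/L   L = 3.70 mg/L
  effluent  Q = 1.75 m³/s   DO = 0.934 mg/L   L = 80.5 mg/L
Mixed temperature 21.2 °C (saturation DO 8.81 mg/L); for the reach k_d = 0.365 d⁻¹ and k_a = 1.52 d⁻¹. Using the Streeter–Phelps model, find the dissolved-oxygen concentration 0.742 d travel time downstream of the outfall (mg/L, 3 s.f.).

Mixed DO = (8.91×6.73 + 1.75×0.934)/(8.91+1.75) = 61.60/10.66 = 5.778 mg/L.
Mixed L₀ = (8.91×3.70 + 1.75×80.5)/(10.66) = 173.8/10.66 = 16.31 mg/L.
Initial deficit D₀ = C_s − DO₀ = 8.81 − 5.778 = 3.032 mg/L.
D(0.742) = [0.365×16.31/(1.52−0.365)](e^(−0.365×0.742) − e^(−1.52×0.742)) + 3.032 e^(−1.52×0.742)
= 5.154 × (0.7627 − 0.3237) + 3.032 × 0.3237 = 3.244 mg/L.
DO = 8.81 − 3.244 = 5.566 mg/L.

DO ≈ 5.57 mg/L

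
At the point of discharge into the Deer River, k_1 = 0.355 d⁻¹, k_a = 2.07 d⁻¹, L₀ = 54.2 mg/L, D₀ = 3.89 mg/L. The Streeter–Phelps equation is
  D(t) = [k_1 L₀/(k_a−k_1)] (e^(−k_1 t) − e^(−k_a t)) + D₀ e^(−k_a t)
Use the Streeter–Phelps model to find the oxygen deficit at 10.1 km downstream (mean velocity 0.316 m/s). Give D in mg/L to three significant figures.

Travel time t = x/v = 10.1 km / (0.316 m/s) = 10100 m / 0.316 m/s = 31960 s = 0.3699 d.
k_1 L₀/(k_a−k_1) = 0.355×54.2/(2.07−0.355) = 19.24/1.715 = 11.22 mg/L.
e^(−k_1 t) = e^(−0.355×0.3699) = 0.8769; e^(−k_a t) = e^(−2.07×0.3699) = 0.4650.
D = 11.22 × (0.8769 − 0.4650) + 3.89 × 0.4650 = 4.622 + 1.809 = 6.431 mg/L.

D ≈ 6.43 mg/L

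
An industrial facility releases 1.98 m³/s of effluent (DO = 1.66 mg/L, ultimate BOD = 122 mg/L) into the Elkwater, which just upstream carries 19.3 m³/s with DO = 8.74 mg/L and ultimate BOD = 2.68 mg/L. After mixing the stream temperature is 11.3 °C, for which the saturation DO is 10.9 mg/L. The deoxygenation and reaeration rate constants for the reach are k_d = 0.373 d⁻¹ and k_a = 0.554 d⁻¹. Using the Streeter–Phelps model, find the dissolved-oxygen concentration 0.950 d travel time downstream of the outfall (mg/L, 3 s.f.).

Mixed DO = (19.3×8.74 + 1.98×1.66)/(19.3+1.98) = 172.0/21.28 = 8.081 mg/L.
Mixed L₀ = (19.3×2.68 + 1.98×122)/(21.28) = 293.3/21.28 = 13.78 mg/L.
Initial deficit D₀ = C_s − DO₀ = 10.9 − 8.081 = 2.819 mg/L.
D(0.950) = [0.373×13.78/(0.554−0.373)](e^(−0.373×0.950) − e^(−0.554×0.950)) + 2.819 e^(−0.554×0.950)
= 28.40 × (0.7016 − 0.5908) + 2.819 × 0.5908 = 4.813 mg/L.
DO = 10.9 − 4.813 = 6.087 mg/L.

DO ≈ 6.09 mg/L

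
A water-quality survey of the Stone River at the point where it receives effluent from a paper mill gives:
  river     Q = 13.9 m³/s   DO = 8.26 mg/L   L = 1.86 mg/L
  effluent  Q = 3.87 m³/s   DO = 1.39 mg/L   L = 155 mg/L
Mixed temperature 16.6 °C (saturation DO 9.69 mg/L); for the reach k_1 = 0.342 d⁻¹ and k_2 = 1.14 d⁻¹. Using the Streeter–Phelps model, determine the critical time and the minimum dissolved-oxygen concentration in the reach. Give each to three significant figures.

t_c ≈ 1.24 d; minimum DO ≈ 2.77 mg/L

Mixed DO = (13.9×8.26 + 3.87×1.39)/(13.9+3.87) = 120.2/17.77 = 6.764 mg/L.
Mixed L₀ = (13.9×1.86 + 3.87×155)/(17.77) = 625.7/17.77 = 35.21 mg/L.
Initial deficit D₀ = C_s − DO₀ = 9.69 − 6.764 = 2.926 mg/L.
t_c = (1/0.7980) ln[(1.14/0.342)(1 − 2.926×0.7980/(0.342×35.21))] = 1.253 × ln(2.687) = 1.239 d.
D_c = (0.342/1.14) × 35.21 × e^(−0.342×1.239) = 0.3000 × 35.21 × 0.6547 = 6.916 mg/L.
Minimum DO = 9.69 − 6.916 = 2.774 mg/L.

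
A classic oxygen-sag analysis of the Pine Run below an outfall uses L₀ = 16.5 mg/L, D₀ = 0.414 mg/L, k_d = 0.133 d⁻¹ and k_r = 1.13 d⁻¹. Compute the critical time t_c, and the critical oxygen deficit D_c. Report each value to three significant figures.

t_c = [1/(k_r−k_d)] ln[(k_r/k_d)(1 − D₀(k_r−k_d)/(k_d L₀))]
= [1/(1.13−0.133)] ln[(1.13/0.133)(1 − 0.414×0.9970/(0.133×16.5))]
= (1/0.9970) ln[8.496 × 0.8119] = 1.003 × ln(6.898) = 1.003 × 1.931 = 1.937 d.
D_c = (k_d/k_r) L₀ e^(−k_d t_c) = (0.133/1.13) × 16.5 × e^(−0.133×1.937) = 0.1177 × 16.5 × 0.7729 = 1.501 mg/L.

t_c ≈ 1.94 d; D_c ≈ 1.50 mg/L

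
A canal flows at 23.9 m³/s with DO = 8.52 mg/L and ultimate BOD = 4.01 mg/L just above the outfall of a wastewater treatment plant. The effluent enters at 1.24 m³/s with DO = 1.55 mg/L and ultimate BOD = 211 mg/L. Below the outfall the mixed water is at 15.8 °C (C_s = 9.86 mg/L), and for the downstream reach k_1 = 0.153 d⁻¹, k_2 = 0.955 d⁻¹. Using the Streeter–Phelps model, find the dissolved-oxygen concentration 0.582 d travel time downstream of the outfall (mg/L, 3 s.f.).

Mixed DO = (23.9×8.52 + 1.24×1.55)/(23.9+1.24) = 205.5/25.14 = 8.176 mg/L.
Mixed L₀ = (23.9×4.01 + 1.24×211)/(25.14) = 357.5/25.14 = 14.22 mg/L.
Initial deficit D₀ = C_s − DO₀ = 9.86 − 8.176 = 1.684 mg/L.
D(0.582) = [0.153×14.22/(0.955−0.153)](e^(−0.153×0.582) − e^(−0.955×0.582)) + 1.684 e^(−0.955×0.582)
= 2.713 × (0.9148 − 0.5736) + 1.684 × 0.5736 = 1.891 mg/L.
DO = 9.86 − 1.891 = 7.969 mg/L.

DO ≈ 7.97 mg/L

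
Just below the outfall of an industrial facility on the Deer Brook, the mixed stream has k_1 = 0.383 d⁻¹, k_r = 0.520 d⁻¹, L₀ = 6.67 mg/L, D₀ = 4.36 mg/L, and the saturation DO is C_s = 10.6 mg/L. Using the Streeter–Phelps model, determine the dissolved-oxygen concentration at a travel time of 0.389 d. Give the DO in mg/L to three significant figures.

k_1 L₀/(k_r−k_1) = 0.383×6.67/(0.520−0.383) = 2.555/0.1370 = 18.65 mg/L.
e^(−k_1 t) = e^(−0.383×0.3890) = 0.8616; e^(−k_r t) = e^(−0.520×0.3890) = 0.8169.
D = 18.65 × (0.8616 − 0.8169) + 4.36 × 0.8169 = 0.8338 + 3.562 = 4.395 mg/L.
DO = C_s − D = 10.6 − 4.395 = 6.205 mg/L.

DO ≈ 6.20 mg/L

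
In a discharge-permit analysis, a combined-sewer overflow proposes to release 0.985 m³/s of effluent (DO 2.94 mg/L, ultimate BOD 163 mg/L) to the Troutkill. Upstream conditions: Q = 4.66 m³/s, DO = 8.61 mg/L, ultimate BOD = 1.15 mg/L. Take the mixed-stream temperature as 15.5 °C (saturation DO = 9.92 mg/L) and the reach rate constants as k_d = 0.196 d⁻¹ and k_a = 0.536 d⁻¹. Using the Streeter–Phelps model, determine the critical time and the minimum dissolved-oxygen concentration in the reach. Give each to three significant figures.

Mixed DO = (4.66×8.61 + 0.985×2.94)/(4.66+0.985) = 43.02/5.645 = 7.621 mg/L.
Mixed L₀ = (4.66×1.15 + 0.985×163)/(5.645) = 165.9/5.645 = 29.39 mg/L.
Initial deficit D₀ = C_s − DO₀ = 9.92 − 7.621 = 2.299 mg/L.
t_c = (1/0.3400) ln[(0.536/0.196)(1 − 2.299×0.3400/(0.196×29.39))] = 2.941 × ln(2.364) = 2.530 d.
D_c = (0.196/0.536) × 29.39 × e^(−0.196×2.530) = 0.3657 × 29.39 × 0.6090 = 6.546 mg/L.
Minimum DO = 9.92 − 6.546 = 3.374 mg/L.

t_c ≈ 2.53 d; minimum DO ≈ 3.37 mg/L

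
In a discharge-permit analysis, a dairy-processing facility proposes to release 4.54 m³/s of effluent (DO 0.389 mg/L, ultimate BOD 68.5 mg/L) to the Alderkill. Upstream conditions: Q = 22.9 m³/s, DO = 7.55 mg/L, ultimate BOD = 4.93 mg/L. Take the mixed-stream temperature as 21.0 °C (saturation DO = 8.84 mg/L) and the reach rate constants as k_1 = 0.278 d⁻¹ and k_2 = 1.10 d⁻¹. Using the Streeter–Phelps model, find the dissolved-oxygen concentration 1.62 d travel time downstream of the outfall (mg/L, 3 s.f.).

DO ≈ 5.97 mg/L

Mixed DO = (22.9×7.55 + 4.54×0.389)/(22.9+4.54) = 174.7/27.44 = 6.365 mg/L.
Mixed L₀ = (22.9×4.93 + 4.54×68.5)/(27.44) = 423.9/27.44 = 15.45 mg/L.
Initial deficit D₀ = C_s − DO₀ = 8.84 − 6.365 = 2.475 mg/L.
D(1.62) = [0.278×15.45/(1.10−0.278)](e^(−0.278×1.62) − e^(−1.10×1.62)) + 2.475 e^(−1.10×1.62)
= 5.224 × (0.6374 − 0.1683) + 2.475 × 0.1683 = 2.867 mg/L.
DO = 8.84 − 2.867 = 5.973 mg/L.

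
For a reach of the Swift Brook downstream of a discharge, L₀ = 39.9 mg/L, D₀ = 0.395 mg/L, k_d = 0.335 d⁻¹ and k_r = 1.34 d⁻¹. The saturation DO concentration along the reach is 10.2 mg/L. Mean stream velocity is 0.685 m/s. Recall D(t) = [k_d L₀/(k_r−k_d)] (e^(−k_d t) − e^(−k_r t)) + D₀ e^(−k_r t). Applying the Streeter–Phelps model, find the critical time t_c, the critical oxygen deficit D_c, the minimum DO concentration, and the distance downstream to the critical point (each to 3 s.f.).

t_c ≈ 1.35 d; D_c ≈ 6.35 mg/L; min DO ≈ 3.85 mg/L; x_c ≈ 79.9 km

With k_r/k_d = 4.000 and 1 − D₀(k_r−k_d)/(k_d L₀) = 0.9703,
t_c = ln(4.000 × 0.9703) / (1.34 − 0.335) = ln(3.881) / 1.005 = 1.356/1.005 = 1.349 d.
L(t_c) = L₀ e^(−k_d t_c) = 39.9 × 0.6363 = 25.39 mg/L, and at the critical point k_r D_c = k_d L, so D_c = (0.335/1.34) × 25.39 = 6.347 mg/L.
Minimum DO = C_s − D_c = 10.2 − 6.347 = 3.853 mg/L.
x_c = v t_c = 0.685 m/s × 1.349 d × 86400 s/d = 79860 m ≈ 79.9 km.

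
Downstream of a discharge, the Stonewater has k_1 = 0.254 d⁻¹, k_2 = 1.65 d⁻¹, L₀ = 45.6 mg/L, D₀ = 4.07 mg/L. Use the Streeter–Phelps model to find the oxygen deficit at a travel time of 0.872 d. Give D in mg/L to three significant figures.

k_1 L₀/(k_2−k_1) = 0.254×45.6/(1.65−0.254) = 11.58/1.396 = 8.297 mg/L.
e^(−k_1 t) = e^(−0.254×0.8720) = 0.8013; e^(−k_2 t) = e^(−1.65×0.8720) = 0.2372.
D = 8.297 × (0.8013 − 0.2372) + 4.07 × 0.2372 = 4.680 + 0.9655 = 5.646 mg/L.

D ≈ 5.65 mg/L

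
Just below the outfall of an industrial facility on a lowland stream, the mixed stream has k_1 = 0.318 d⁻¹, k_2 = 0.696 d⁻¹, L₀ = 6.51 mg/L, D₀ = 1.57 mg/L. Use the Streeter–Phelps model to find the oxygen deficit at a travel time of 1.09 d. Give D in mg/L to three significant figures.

k_1 L₀/(k_2−k_1) = 0.318×6.51/(0.696−0.318) = 2.070/0.3780 = 5.477 mg/L.
e^(−k_1 t) = e^(−0.318×1.090) = 0.7071; e^(−k_2 t) = e^(−0.696×1.090) = 0.4683.
D = 5.477 × (0.7071 − 0.4683) + 1.57 × 0.4683 = 1.308 + 0.7352 = 2.043 mg/L.

D ≈ 2.04 mg/L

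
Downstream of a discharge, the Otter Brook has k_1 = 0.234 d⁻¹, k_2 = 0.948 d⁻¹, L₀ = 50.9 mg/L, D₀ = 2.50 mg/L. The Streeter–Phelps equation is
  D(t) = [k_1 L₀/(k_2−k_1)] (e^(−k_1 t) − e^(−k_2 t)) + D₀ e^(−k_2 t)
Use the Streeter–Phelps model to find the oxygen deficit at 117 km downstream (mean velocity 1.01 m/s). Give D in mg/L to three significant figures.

Travel time t = x/v = 117 km / (1.01 m/s) = 117000 m / 1.01 m/s = 115800 s = 1.341 d.
k_1 L₀/(k_2−k_1) = 0.234×50.9/(0.948−0.234) = 11.91/0.7140 = 16.68 mg/L.
e^(−k_1 t) = e^(−0.234×1.341) = 0.7307; e^(−k_2 t) = e^(−0.948×1.341) = 0.2805.
D = 16.68 × (0.7307 − 0.2805) + 2.50 × 0.2805 = 7.510 + 0.7013 = 8.211 mg/L.

D ≈ 8.21 mg/L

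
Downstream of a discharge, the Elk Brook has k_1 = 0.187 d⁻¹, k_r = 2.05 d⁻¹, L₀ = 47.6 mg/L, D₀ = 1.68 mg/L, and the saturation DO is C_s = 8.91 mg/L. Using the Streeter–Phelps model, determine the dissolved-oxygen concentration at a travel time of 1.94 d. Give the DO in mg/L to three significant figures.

DO ≈ 5.64 mg/L

k_1 L₀/(k_r−k_1) = 0.187×47.6/(2.05−0.187) = 8.901/1.863 = 4.778 mg/L.
e^(−k_1 t) = e^(−0.187×1.940) = 0.6957; e^(−k_r t) = e^(−2.05×1.940) = 0.01874.
D = 4.778 × (0.6957 − 0.01874) + 1.68 × 0.01874 = 3.235 + 0.03149 = 3.266 mg/L.
DO = C_s − D = 8.91 − 3.266 = 5.644 mg/L.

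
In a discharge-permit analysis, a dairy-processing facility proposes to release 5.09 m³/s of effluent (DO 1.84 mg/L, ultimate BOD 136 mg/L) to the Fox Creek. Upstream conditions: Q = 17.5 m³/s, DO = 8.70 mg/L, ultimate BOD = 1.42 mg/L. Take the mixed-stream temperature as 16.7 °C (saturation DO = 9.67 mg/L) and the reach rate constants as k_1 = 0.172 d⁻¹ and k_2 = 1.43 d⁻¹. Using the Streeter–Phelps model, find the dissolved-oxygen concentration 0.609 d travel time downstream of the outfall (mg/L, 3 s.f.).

DO ≈ 6.53 mg/L

Mixed DO = (17.5×8.70 + 5.09×1.84)/(17.5+5.09) = 161.6/22.59 = 7.154 mg/L.
Mixed L₀ = (17.5×1.42 + 5.09×136)/(22.59) = 717.1/22.59 = 31.74 mg/L.
Initial deficit D₀ = C_s − DO₀ = 9.67 − 7.154 = 2.516 mg/L.
D(0.609) = [0.172×31.74/(1.43−0.172)](e^(−0.172×0.609) − e^(−1.43×0.609)) + 2.516 e^(−1.43×0.609)
= 4.340 × (0.9006 − 0.4186) + 2.516 × 0.4186 = 3.145 mg/L.
DO = 9.67 − 3.145 = 6.525 mg/L.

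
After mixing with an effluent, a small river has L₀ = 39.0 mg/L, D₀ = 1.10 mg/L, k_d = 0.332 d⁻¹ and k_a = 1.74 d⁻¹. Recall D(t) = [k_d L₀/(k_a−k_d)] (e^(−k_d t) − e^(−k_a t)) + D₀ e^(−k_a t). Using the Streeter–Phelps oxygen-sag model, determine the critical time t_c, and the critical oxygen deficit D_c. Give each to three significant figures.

With k_a/k_d = 5.241 and 1 − D₀(k_a−k_d)/(k_d L₀) = 0.8804,
t_c = ln(5.241 × 0.8804) / (1.74 − 0.332) = ln(4.614) / 1.408 = 1.529/1.408 = 1.086 d.
D_c = (k_d/k_a) L₀ e^(−k_d t_c) = (0.332/1.74) × 39.0 × e^(−0.332×1.086) = 0.1908 × 39.0 × 0.6973 = 5.189 mg/L.

t_c ≈ 1.09 d; D_c ≈ 5.19 mg/L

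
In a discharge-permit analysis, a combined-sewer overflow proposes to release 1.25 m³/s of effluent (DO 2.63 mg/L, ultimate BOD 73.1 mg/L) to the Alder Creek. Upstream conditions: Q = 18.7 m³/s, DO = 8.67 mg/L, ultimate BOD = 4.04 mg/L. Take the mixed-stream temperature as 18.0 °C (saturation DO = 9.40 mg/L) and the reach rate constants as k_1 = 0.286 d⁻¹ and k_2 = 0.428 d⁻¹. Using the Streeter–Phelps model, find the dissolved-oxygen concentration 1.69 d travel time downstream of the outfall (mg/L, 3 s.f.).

DO ≈ 6.64 mg/L

Mixed DO = (18.7×8.67 + 1.25×2.63)/(18.7+1.25) = 165.4/19.95 = 8.292 mg/L.
Mixed L₀ = (18.7×4.04 + 1.25×73.1)/(19.95) = 166.9/19.95 = 8.367 mg/L.
Initial deficit D₀ = C_s − DO₀ = 9.40 − 8.292 = 1.108 mg/L.
D(1.69) = [0.286×8.367/(0.428−0.286)](e^(−0.286×1.69) − e^(−0.428×1.69)) + 1.108 e^(−0.428×1.69)
= 16.85 × (0.6167 − 0.4851) + 1.108 × 0.4851 = 2.755 mg/L.
DO = 9.40 − 2.755 = 6.645 mg/L.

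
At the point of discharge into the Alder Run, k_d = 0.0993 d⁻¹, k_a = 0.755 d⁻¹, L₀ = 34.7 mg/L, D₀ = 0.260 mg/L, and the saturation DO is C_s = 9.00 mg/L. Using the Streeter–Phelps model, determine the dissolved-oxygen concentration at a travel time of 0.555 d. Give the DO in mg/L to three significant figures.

k_d L₀/(k_a−k_d) = 0.0993×34.7/(0.755−0.0993) = 3.446/0.6557 = 5.255 mg/L.
e^(−k_d t) = e^(−0.0993×0.5550) = 0.9464; e^(−k_a t) = e^(−0.755×0.5550) = 0.6577.
D = 5.255 × (0.9464 − 0.6577) + 0.260 × 0.6577 = 1.517 + 0.1710 = 1.688 mg/L.
DO = C_s − D = 9.00 − 1.688 = 7.312 mg/L.

DO ≈ 7.31 mg/L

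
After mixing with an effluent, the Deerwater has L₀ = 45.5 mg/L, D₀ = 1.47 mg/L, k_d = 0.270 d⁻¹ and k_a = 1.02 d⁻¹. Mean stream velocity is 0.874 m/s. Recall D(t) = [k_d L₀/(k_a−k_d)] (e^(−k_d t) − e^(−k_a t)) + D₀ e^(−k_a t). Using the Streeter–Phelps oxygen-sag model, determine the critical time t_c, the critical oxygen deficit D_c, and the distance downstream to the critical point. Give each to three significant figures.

With k_a/k_d = 3.778 and 1 − D₀(k_a−k_d)/(k_d L₀) = 0.9103,
t_c = ln(3.778 × 0.9103) / (1.02 − 0.270) = ln(3.439) / 0.7500 = 1.235/0.7500 = 1.647 d.
L(t_c) = L₀ e^(−k_d t_c) = 45.5 × 0.6411 = 29.17 mg/L, and at the critical point k_a D_c = k_d L, so D_c = (0.270/1.02) × 29.17 = 7.721 mg/L.
x_c = v t_c = 0.874 m/s × 1.647 d × 86400 s/d = 124400 m ≈ 124 km.

t_c ≈ 1.65 d; D_c ≈ 7.72 mg/L; x_c ≈ 124 km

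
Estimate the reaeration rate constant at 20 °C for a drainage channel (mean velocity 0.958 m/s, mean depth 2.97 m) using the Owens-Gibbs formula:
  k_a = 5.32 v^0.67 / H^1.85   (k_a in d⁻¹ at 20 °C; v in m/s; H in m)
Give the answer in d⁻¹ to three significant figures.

k_a ≈ 0.690 d⁻¹

k_a = 5.32 × 0.958^0.67 / 2.97^1.85 = 5.32 × 0.9717 / 7.492 = 0.6900 d⁻¹.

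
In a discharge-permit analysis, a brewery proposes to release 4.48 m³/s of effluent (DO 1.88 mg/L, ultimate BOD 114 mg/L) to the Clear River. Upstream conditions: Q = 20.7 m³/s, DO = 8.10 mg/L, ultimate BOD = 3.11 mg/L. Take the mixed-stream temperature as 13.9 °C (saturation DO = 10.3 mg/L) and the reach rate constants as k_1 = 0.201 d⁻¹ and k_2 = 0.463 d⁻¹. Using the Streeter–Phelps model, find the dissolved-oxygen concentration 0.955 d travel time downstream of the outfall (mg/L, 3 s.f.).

DO ≈ 4.97 mg/L

Mixed DO = (20.7×8.10 + 4.48×1.88)/(20.7+4.48) = 176.1/25.18 = 6.993 mg/L.
Mixed L₀ = (20.7×3.11 + 4.48×114)/(25.18) = 575.1/25.18 = 22.84 mg/L.
Initial deficit D₀ = C_s − DO₀ = 10.3 − 6.993 = 3.307 mg/L.
D(0.955) = [0.201×22.84/(0.463−0.201)](e^(−0.201×0.955) − e^(−0.463×0.955)) + 3.307 e^(−0.463×0.955)
= 17.52 × (0.8253 − 0.6426) + 3.307 × 0.6426 = 5.326 mg/L.
DO = 10.3 − 5.326 = 4.974 mg/L.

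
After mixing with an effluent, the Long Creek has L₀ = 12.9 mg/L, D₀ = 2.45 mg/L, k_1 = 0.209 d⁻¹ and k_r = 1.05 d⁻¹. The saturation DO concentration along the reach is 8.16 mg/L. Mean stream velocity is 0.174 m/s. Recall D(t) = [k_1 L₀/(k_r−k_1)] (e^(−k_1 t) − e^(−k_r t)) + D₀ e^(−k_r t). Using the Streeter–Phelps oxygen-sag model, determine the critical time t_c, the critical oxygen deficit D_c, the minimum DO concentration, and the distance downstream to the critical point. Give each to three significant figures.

t_c ≈ 0.201 d; D_c ≈ 2.46 mg/L; min DO ≈ 5.70 mg/L; x_c ≈ 3.03 km

At the critical point dD/dt = 0, so k_1 L₀ e^(−k_1 t) = k_r D. Substituting D(t) from the Streeter–Phelps equation and solving for t gives
t_c = ln[(k_r/k_1)(1 − D₀(k_r−k_1)/(k_1 L₀))] / (k_r−k_1).
Here k_r−k_1 = 0.8410 d⁻¹ and 1 − D₀(k_r−k_1)/(k_1 L₀) = 1 − 2.45×0.8410/(0.209×12.9) = 0.2358, so
t_c = ln(5.024 × 0.2358) / 0.8410 = 0.1693 / 0.8410 = 0.2013 d.
D_c = (k_1/k_r) L₀ e^(−k_1 t_c) = (0.209/1.05) × 12.9 × e^(−0.209×0.2013) = 0.1990 × 12.9 × 0.9588 = 2.462 mg/L.
Minimum DO = C_s − D_c = 8.16 − 2.462 = 5.698 mg/L.
x_c = v t_c = 0.174 m/s × 0.2013 d × 86400 s/d = 3026 m ≈ 3.03 km.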